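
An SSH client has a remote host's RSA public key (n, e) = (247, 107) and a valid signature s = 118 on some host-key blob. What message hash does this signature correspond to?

157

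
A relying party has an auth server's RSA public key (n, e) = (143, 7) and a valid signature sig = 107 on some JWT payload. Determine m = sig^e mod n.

68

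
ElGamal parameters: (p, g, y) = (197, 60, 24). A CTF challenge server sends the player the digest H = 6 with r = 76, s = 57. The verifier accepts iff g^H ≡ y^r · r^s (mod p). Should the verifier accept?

reject

Left side g^H mod p:
60^2 = 3600 ≡ 54
60^4 ≡ 54^2 = 2916 ≡ 158
6 = 4 + 2, so 60^6 ≡ 158·54 ≡ 61 (mod 197)
Right side y^r · r^s mod p:
24^2 = 576 ≡ 182
24^4 ≡ 182^2 = 33124 ≡ 28
24^8 ≡ 28^2 = 784 ≡ 193
24^16 ≡ 193^2 = 37249 ≡ 16
24^32 ≡ 16^2 = 256 ≡ 59
24^64 ≡ 59^2 = 3481 ≡ 132
76 = 64 + 8 + 4, so 24^76 ≡ 132·193·28 ≡ 188 (mod 197)
76^2 = 5776 ≡ 63
76^4 ≡ 63^2 = 3969 ≡ 29
76^8 ≡ 29^2 = 841 ≡ 53
76^16 ≡ 53^2 = 2809 ≡ 51
76^32 ≡ 51^2 = 2601 ≡ 40
57 = 32 + 16 + 8 + 1, so 76^57 ≡ 40·51·53·76 ≡ 53 (mod 197)
188·53 = 9964 ≡ 114 (mod 197)
61 ≠ 114, so verification fails.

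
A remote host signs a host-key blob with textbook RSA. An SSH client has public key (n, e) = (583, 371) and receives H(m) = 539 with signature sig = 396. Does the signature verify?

Squares mod 583: sig^1≡396, sig^2≡572, sig^4≡121, sig^8≡66, sig^16≡275, sig^32≡418, sig^64≡407, sig^128≡77, sig^256≡99
371 = 256 + 64 + 32 + 16 + 2 + 1, so sig^371 ≡ 99·407·418·275·572·396 ≡ 539 (mod 583)
539 = H(m), so the signature checks out.

verifies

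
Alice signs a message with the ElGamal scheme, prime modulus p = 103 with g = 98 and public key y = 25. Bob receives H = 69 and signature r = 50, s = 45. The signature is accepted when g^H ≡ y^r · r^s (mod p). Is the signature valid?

Left side g^H mod p:
Squares mod 103: 98^1≡98, 98^2≡25, 98^4≡7, 98^8≡49, 98^16≡32, 98^32≡97, 98^64≡36
69 = 64 + 4 + 1, so 98^69 ≡ 36·7·98 ≡ 79 (mod 103)
Right side y^r · r^s mod p:
Squares mod 103: 25^1≡25, 25^2≡7, 25^4≡49, 25^8≡32, 25^16≡97, 25^32≡36
50 = 32 + 16 + 2, so 25^50 ≡ 36·97·7 ≡ 33 (mod 103)
Squares mod 103: 50^1≡50, 50^2≡28, 50^4≡63, 50^8≡55, 50^16≡38, 50^32≡2
45 = 32 + 8 + 4 + 1, so 50^45 ≡ 2·55·63·50 ≡ 8 (mod 103)
33·8 = 264 ≡ 58 (mod 103)
79 ≠ 58, so verification fails.

invalid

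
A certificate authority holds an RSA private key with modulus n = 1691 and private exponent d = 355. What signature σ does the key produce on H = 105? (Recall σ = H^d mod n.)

H^2 ≡ 105^2 = 11025 ≡ 879
H^4 ≡ 879^2 = 772641 ≡ 1545
H^8 ≡ 1545^2 = 2387025 ≡ 1024
H^16 ≡ 1024^2 = 1048576 ≡ 156
H^32 ≡ 156^2 = 24336 ≡ 662
H^64 ≡ 662^2 = 438244 ≡ 275
H^128 ≡ 275^2 = 75625 ≡ 1221
H^256 ≡ 1221^2 = 1490841 ≡ 1070
355 = 256 + 64 + 32 + 2 + 1, so H^355 ≡ 1070·275·662·879·105 ≡ 1248 (mod 1691)

1248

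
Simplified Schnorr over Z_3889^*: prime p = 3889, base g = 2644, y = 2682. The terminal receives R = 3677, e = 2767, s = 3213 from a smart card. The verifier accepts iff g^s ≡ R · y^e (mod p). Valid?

no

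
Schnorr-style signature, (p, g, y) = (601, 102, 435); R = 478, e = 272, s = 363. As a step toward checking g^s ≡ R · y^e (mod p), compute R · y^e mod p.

353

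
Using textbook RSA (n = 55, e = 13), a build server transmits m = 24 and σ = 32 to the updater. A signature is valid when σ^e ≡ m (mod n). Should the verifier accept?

reject

Squares mod 55: σ^1≡32, σ^2≡34, σ^4≡1, σ^8≡1
13 = 8 + 4 + 1, so σ^13 ≡ 1·1·32 ≡ 32 (mod 55)
32 ≠ 24, so verification fails.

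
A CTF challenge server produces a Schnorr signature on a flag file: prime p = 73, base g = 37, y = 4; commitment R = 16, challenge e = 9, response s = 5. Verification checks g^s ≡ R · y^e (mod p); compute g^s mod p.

37^5 mod 73 = 16

16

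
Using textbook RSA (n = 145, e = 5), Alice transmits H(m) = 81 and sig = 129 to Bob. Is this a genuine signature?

forged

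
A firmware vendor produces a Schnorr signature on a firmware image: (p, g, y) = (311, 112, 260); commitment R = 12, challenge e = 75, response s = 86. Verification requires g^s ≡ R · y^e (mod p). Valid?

g^s mod p:
112^86 mod 311 = 268
R · y^e mod p:
260^75 mod 311 = 195
12·195 = 2340 ≡ 163 (mod 311)
268 ≠ 163; the check fails.

no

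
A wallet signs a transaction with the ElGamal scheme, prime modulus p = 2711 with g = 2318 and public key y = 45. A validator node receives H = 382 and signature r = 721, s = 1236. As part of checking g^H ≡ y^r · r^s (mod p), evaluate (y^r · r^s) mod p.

1042

45^2 = 2025
45^4 ≡ 2025^2 = 4100625 ≡ 1593
45^8 ≡ 1593^2 = 2537649 ≡ 153
45^16 ≡ 153^2 = 23409 ≡ 1721
45^32 ≡ 1721^2 = 2961841 ≡ 1429
45^64 ≡ 1429^2 = 2042041 ≡ 658
45^128 ≡ 658^2 = 432964 ≡ 1915
45^256 ≡ 1915^2 = 3667225 ≡ 1953
45^512 ≡ 1953^2 = 3814209 ≡ 2543
721 = 512 + 128 + 64 + 16 + 1, so 45^721 ≡ 2543·1915·658·1721·45 ≡ 2421 (mod 2711)
721^2 = 519841 ≡ 2040
721^4 ≡ 2040^2 = 4161600 ≡ 215
721^8 ≡ 215^2 = 46225 ≡ 138
721^16 ≡ 138^2 = 19044 ≡ 67
721^32 ≡ 67^2 = 4489 ≡ 1778
721^64 ≡ 1778^2 = 3161284 ≡ 258
721^128 ≡ 258^2 = 66564 ≡ 1500
721^256 ≡ 1500^2 = 2250000 ≡ 2581
721^512 ≡ 2581^2 = 6661561 ≡ 634
721^1024 ≡ 634^2 = 401956 ≡ 728
1236 = 1024 + 128 + 64 + 16 + 4, so 721^1236 ≡ 728·1500·258·67·215 ≡ 576 (mod 2711)
y^r · r^s ≡ 2421·576 = 1394496 ≡ 1042 (mod 2711)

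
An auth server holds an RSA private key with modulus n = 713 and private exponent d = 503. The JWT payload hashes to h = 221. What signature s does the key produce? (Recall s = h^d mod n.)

33

h^503 mod 713 = 33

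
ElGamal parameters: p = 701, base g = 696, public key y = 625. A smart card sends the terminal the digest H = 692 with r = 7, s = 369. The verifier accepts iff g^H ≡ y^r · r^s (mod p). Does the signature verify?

Left side g^H mod p:
696^2 = 484416 ≡ 25
696^4 ≡ 25^2 = 625
696^8 ≡ 625^2 = 390625 ≡ 168
696^16 ≡ 168^2 = 28224 ≡ 184
696^32 ≡ 184^2 = 33856 ≡ 208
696^64 ≡ 208^2 = 43264 ≡ 503
696^128 ≡ 503^2 = 253009 ≡ 649
696^256 ≡ 649^2 = 421201 ≡ 601
696^512 ≡ 601^2 = 361201 ≡ 186
692 = 512 + 128 + 32 + 16 + 4, so 696^692 ≡ 186·649·208·184·625 ≡ 580 (mod 701)
Right side y^r · r^s mod p:
625^2 = 390625 ≡ 168
625^4 ≡ 168^2 = 28224 ≡ 184
7 = 4 + 2 + 1, so 625^7 ≡ 184·168·625 ≡ 440 (mod 701)
7^2 = 49
7^4 ≡ 49^2 = 2401 ≡ 298
7^8 ≡ 298^2 = 88804 ≡ 478
7^16 ≡ 478^2 = 228484 ≡ 659
7^32 ≡ 659^2 = 434281 ≡ 362
7^64 ≡ 362^2 = 131044 ≡ 658
7^128 ≡ 658^2 = 432964 ≡ 447
7^256 ≡ 447^2 = 199809 ≡ 24
369 = 256 + 64 + 32 + 16 + 1, so 7^369 ≡ 24·658·362·659·7 ≡ 315 (mod 701)
440·315 = 138600 ≡ 503 (mod 701)
580 ≠ 503, so verification fails.

does not verify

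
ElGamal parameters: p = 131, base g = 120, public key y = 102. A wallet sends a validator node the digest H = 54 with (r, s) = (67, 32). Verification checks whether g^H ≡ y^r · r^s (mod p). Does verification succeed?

Left side g^H mod p:
Squares mod 131: 120^1≡120, 120^2≡121, 120^4≡100, 120^8≡44, 120^16≡102, 120^32≡55
54 = 32 + 16 + 4 + 2, so 120^54 ≡ 55·102·100·121 ≡ 75 (mod 131)
Right side y^r · r^s mod p:
Squares mod 131: 102^1≡102, 102^2≡55, 102^4≡12, 102^8≡13, 102^16≡38, 102^32≡3, 102^64≡9
67 = 64 + 2 + 1, so 102^67 ≡ 9·55·102 ≡ 55 (mod 131)
Squares mod 131: 67^1≡67, 67^2≡35, 67^4≡46, 67^8≡20, 67^16≡7, 67^32≡49
67^32 ≡ 49 (mod 131)
55·49 = 2695 ≡ 75 (mod 131)
75 ≡ 75 (mod 131), so the signature is genuine.

passes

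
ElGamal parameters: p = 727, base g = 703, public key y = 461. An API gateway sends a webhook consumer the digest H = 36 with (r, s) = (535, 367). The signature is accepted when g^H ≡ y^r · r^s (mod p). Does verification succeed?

fails

Left side g^H mod p:
703^36 mod 727 = 142
Right side y^r · r^s mod p:
461^535 mod 727 = 128
535^367 mod 727 = 295
128·295 = 37760 ≡ 683 (mod 727)
142 ≠ 683, so verification fails.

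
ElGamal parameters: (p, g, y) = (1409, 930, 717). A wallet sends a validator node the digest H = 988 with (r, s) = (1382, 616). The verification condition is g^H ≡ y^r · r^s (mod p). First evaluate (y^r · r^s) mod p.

717^2 = 514089 ≡ 1213
717^4 ≡ 1213^2 = 1471369 ≡ 373
717^8 ≡ 373^2 = 139129 ≡ 1047
717^16 ≡ 1047^2 = 1096209 ≡ 7
717^32 ≡ 7^2 = 49
717^64 ≡ 49^2 = 2401 ≡ 992
717^128 ≡ 992^2 = 984064 ≡ 582
717^256 ≡ 582^2 = 338724 ≡ 564
717^512 ≡ 564^2 = 318096 ≡ 1071
717^1024 ≡ 1071^2 = 1147041 ≡ 115
1382 = 1024 + 256 + 64 + 32 + 4 + 2, so 717^1382 ≡ 115·564·992·49·373·1213 ≡ 1326 (mod 1409)
1382^2 = 1909924 ≡ 729
1382^4 ≡ 729^2 = 531441 ≡ 248
1382^8 ≡ 248^2 = 61504 ≡ 917
1382^16 ≡ 917^2 = 840889 ≡ 1125
1382^32 ≡ 1125^2 = 1265625 ≡ 343
1382^64 ≡ 343^2 = 117649 ≡ 702
1382^128 ≡ 702^2 = 492804 ≡ 1063
1382^256 ≡ 1063^2 = 1129969 ≡ 1360
1382^512 ≡ 1360^2 = 1849600 ≡ 992
616 = 512 + 64 + 32 + 8, so 1382^616 ≡ 992·702·343·917 ≡ 1019 (mod 1409)
y^r · r^s ≡ 1326·1019 = 1351194 ≡ 1372 (mod 1409)

1372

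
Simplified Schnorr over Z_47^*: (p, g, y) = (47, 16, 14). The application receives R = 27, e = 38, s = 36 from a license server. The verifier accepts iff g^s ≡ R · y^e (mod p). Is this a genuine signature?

g^s mod p:
16^2 = 256 ≡ 21
16^4 ≡ 21^2 = 441 ≡ 18
16^8 ≡ 18^2 = 324 ≡ 42
16^16 ≡ 42^2 = 1764 ≡ 25
16^32 ≡ 25^2 = 625 ≡ 14
36 = 32 + 4, so 16^36 ≡ 14·18 ≡ 17 (mod 47)
R · y^e mod p:
14^2 = 196 ≡ 8
14^4 ≡ 8^2 = 64 ≡ 17
14^8 ≡ 17^2 = 289 ≡ 7
14^16 ≡ 7^2 = 49 ≡ 2
14^32 ≡ 2^2 = 4
38 = 32 + 4 + 2, so 14^38 ≡ 4·17·8 ≡ 27 (mod 47)
27·27 = 729 ≡ 24 (mod 47)
17 ≠ 24; the check fails.

forged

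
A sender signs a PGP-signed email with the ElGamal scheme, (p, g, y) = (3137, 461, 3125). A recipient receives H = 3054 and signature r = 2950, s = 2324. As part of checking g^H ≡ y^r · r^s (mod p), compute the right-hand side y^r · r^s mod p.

366

3125^2 = 9765625 ≡ 144
3125^4 ≡ 144^2 = 20736 ≡ 1914
3125^8 ≡ 1914^2 = 3663396 ≡ 2517
3125^16 ≡ 2517^2 = 6335289 ≡ 1686
3125^32 ≡ 1686^2 = 2842596 ≡ 474
3125^64 ≡ 474^2 = 224676 ≡ 1949
3125^128 ≡ 1949^2 = 3798601 ≡ 2831
3125^256 ≡ 2831^2 = 8014561 ≡ 2663
3125^512 ≡ 2663^2 = 7091569 ≡ 1949
3125^1024 ≡ 1949^2 = 3798601 ≡ 2831
3125^2048 ≡ 2831^2 = 8014561 ≡ 2663
2950 = 2048 + 512 + 256 + 128 + 4 + 2, so 3125^2950 ≡ 2663·1949·2663·2831·1914·144 ≡ 1518 (mod 3137)
2950^2 = 8702500 ≡ 462
2950^4 ≡ 462^2 = 213444 ≡ 128
2950^8 ≡ 128^2 = 16384 ≡ 699
2950^16 ≡ 699^2 = 488601 ≡ 2366
2950^32 ≡ 2366^2 = 5597956 ≡ 1548
2950^64 ≡ 1548^2 = 2396304 ≡ 2773
2950^128 ≡ 2773^2 = 7689529 ≡ 742
2950^256 ≡ 742^2 = 550564 ≡ 1589
2950^512 ≡ 1589^2 = 2524921 ≡ 2773
2950^1024 ≡ 2773^2 = 7689529 ≡ 742
2950^2048 ≡ 742^2 = 550564 ≡ 1589
2324 = 2048 + 256 + 16 + 4, so 2950^2324 ≡ 1589·1589·2366·128 ≡ 645 (mod 3137)
y^r · r^s ≡ 1518·645 = 979110 ≡ 366 (mod 3137)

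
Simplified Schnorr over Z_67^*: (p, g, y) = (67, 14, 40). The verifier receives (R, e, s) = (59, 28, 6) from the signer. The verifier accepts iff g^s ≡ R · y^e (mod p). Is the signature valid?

g^s mod p:
14^2 = 196 ≡ 62
14^4 ≡ 62^2 = 3844 ≡ 25
6 = 4 + 2, so 14^6 ≡ 25·62 ≡ 9 (mod 67)
R · y^e mod p:
40^2 = 1600 ≡ 59
40^4 ≡ 59^2 = 3481 ≡ 64
40^8 ≡ 64^2 = 4096 ≡ 9
40^16 ≡ 9^2 = 81 ≡ 14
28 = 16 + 8 + 4, so 40^28 ≡ 14·9·64 ≡ 24 (mod 67)
59·24 = 1416 ≡ 9 (mod 67)
9 ≡ 9 (mod 67); signature holds.

valid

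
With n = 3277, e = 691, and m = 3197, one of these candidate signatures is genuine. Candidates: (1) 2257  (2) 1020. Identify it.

1

Candidate 1: 2257^691 mod 3277 = 3197
  → matches m = 3197
Candidate 2: 1020^691 mod 3277 = 80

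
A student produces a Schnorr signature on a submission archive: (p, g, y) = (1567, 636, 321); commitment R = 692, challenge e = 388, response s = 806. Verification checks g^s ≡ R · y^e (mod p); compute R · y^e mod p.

564

321^2 = 103041 ≡ 1186
321^4 ≡ 1186^2 = 1406596 ≡ 997
321^8 ≡ 997^2 = 994009 ≡ 531
321^16 ≡ 531^2 = 281961 ≡ 1468
321^32 ≡ 1468^2 = 2155024 ≡ 399
321^64 ≡ 399^2 = 159201 ≡ 934
321^128 ≡ 934^2 = 872356 ≡ 1104
321^256 ≡ 1104^2 = 1218816 ≡ 1257
388 = 256 + 128 + 4, so 321^388 ≡ 1257·1104·997 ≡ 970 (mod 1567)
R · y^e ≡ 692·970 = 671240 ≡ 564 (mod 1567)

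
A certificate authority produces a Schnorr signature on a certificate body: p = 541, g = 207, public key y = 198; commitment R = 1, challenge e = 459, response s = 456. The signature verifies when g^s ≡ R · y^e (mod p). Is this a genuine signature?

genuine

g^s mod p:
207^2 = 42849 ≡ 110
207^4 ≡ 110^2 = 12100 ≡ 198
207^8 ≡ 198^2 = 39204 ≡ 252
207^16 ≡ 252^2 = 63504 ≡ 207
207^32 ≡ 207^2 = 42849 ≡ 110
207^64 ≡ 110^2 = 12100 ≡ 198
207^128 ≡ 198^2 = 39204 ≡ 252
207^256 ≡ 252^2 = 63504 ≡ 207
456 = 256 + 128 + 64 + 8, so 207^456 ≡ 207·252·198·252 ≡ 140 (mod 541)
R · y^e mod p:
198^2 = 39204 ≡ 252
198^4 ≡ 252^2 = 63504 ≡ 207
198^8 ≡ 207^2 = 42849 ≡ 110
198^16 ≡ 110^2 = 12100 ≡ 198
198^32 ≡ 198^2 = 39204 ≡ 252
198^64 ≡ 252^2 = 63504 ≡ 207
198^128 ≡ 207^2 = 42849 ≡ 110
198^256 ≡ 110^2 = 12100 ≡ 198
459 = 256 + 128 + 64 + 8 + 2 + 1, so 198^459 ≡ 198·110·207·110·252·198 ≡ 140 (mod 541)
1·140 = 140 ≡ 140 (mod 541)
140 ≡ 140 (mod 541); signature holds.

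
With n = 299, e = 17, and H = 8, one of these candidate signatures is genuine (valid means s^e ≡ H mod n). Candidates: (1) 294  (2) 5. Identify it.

1

Candidate 1: 294^2 = 86436 ≡ 25; 294^4 ≡ 25^2 = 625 ≡ 27; 294^8 ≡ 27^2 = 729 ≡ 131; 294^16 ≡ 131^2 = 17161 ≡ 118; 17 = 16 + 1, so 294^17 ≡ 118·294 ≡ 8 (mod 299)
  → matches H = 8
Candidate 2: 5^2 = 25; 5^4 ≡ 25^2 = 625 ≡ 27; 5^8 ≡ 27^2 = 729 ≡ 131; 5^16 ≡ 131^2 = 17161 ≡ 118; 17 = 16 + 1, so 5^17 ≡ 118·5 ≡ 291 (mod 299)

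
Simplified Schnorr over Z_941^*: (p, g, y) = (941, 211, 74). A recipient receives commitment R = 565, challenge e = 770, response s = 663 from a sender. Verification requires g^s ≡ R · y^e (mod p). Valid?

g^s mod p:
211^663 mod 941 = 782
R · y^e mod p:
74^770 mod 941 = 73
565·73 = 41245 ≡ 782 (mod 941)
782 ≡ 782 (mod 941); signature holds.

yes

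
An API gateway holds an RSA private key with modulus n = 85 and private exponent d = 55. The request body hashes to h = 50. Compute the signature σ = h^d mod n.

50

Squares mod 85: h^1≡50, h^2≡35, h^4≡35, h^8≡35, h^16≡35, h^32≡35
55 = 32 + 16 + 4 + 2 + 1, so h^55 ≡ 35·35·35·35·50 ≡ 50 (mod 85)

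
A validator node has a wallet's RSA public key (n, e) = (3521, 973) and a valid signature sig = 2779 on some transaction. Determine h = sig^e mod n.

2457

Squares mod 3521: sig^1≡2779, sig^2≡1288, sig^4≡553, sig^8≡3003, sig^16≡728, sig^32≡1834, sig^64≡1001, sig^128≡2037, sig^256≡1631, sig^512≡1806
973 = 512 + 256 + 128 + 64 + 8 + 4 + 1, so sig^973 ≡ 1806·1631·2037·1001·3003·553·2779 ≡ 2457 (mod 3521)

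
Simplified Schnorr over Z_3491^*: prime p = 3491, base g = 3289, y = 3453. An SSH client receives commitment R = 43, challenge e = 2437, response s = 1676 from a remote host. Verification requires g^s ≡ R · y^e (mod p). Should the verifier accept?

accept

g^s mod p:
3289^2 = 10817521 ≡ 2403
3289^4 ≡ 2403^2 = 5774409 ≡ 295
3289^8 ≡ 295^2 = 87025 ≡ 3241
3289^16 ≡ 3241^2 = 10504081 ≡ 3153
3289^32 ≡ 3153^2 = 9941409 ≡ 2532
3289^64 ≡ 2532^2 = 6411024 ≡ 1548
3289^128 ≡ 1548^2 = 2396304 ≡ 1478
3289^256 ≡ 1478^2 = 2184484 ≡ 2609
3289^512 ≡ 2609^2 = 6806881 ≡ 2922
3289^1024 ≡ 2922^2 = 8538084 ≡ 2589
1676 = 1024 + 512 + 128 + 8 + 4, so 3289^1676 ≡ 2589·2922·1478·3241·295 ≡ 1596 (mod 3491)
R · y^e mod p:
3453^2 = 11923209 ≡ 1444
3453^4 ≡ 1444^2 = 2085136 ≡ 1009
3453^8 ≡ 1009^2 = 1018081 ≡ 2200
3453^16 ≡ 2200^2 = 4840000 ≡ 1474
3453^32 ≡ 1474^2 = 2172676 ≡ 1274
3453^64 ≡ 1274^2 = 1623076 ≡ 3252
3453^128 ≡ 3252^2 = 10575504 ≡ 1265
3453^256 ≡ 1265^2 = 1600225 ≡ 1347
3453^512 ≡ 1347^2 = 1814409 ≡ 2580
3453^1024 ≡ 2580^2 = 6656400 ≡ 2554
3453^2048 ≡ 2554^2 = 6522916 ≡ 1728
2437 = 2048 + 256 + 128 + 4 + 1, so 3453^2437 ≡ 1728·1347·1265·1009·3453 ≡ 3041 (mod 3491)
43·3041 = 130763 ≡ 1596 (mod 3491)
1596 ≡ 1596 (mod 3491); signature holds.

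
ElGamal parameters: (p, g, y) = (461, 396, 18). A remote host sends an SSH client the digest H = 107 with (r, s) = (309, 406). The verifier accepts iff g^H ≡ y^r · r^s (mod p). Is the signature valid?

invalid

Left side g^H mod p:
396^107 mod 461 = 42
Right side y^r · r^s mod p:
18^309 mod 461 = 406
309^406 mod 461 = 92
406·92 = 37352 ≡ 11 (mod 461)
42 ≠ 11, so verification fails.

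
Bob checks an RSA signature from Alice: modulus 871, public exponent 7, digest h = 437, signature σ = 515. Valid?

no

σ^2 ≡ 515^2 = 265225 ≡ 441
σ^4 ≡ 441^2 = 194481 ≡ 248
7 = 4 + 2 + 1, so σ^7 ≡ 248·441·515 ≡ 434 (mod 871)
The recovered value 434 does not match the digest 437.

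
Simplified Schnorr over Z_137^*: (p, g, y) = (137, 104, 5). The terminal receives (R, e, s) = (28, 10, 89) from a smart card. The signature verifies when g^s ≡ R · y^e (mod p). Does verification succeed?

g^s mod p:
Squares mod 137: 104^1≡104, 104^2≡130, 104^4≡49, 104^8≡72, 104^16≡115, 104^32≡73, 104^64≡123
89 = 64 + 16 + 8 + 1, so 104^89 ≡ 123·115·72·104 ≡ 46 (mod 137)
R · y^e mod p:
Squares mod 137: 5^1≡5, 5^2≡25, 5^4≡77, 5^8≡38
10 = 8 + 2, so 5^10 ≡ 38·25 ≡ 128 (mod 137)
28·128 = 3584 ≡ 22 (mod 137)
46 ≠ 22; the check fails.

fails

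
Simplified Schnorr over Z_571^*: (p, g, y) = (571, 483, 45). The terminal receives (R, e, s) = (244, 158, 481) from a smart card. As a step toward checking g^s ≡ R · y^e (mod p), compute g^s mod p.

126

483^2 = 233289 ≡ 321
483^4 ≡ 321^2 = 103041 ≡ 261
483^8 ≡ 261^2 = 68121 ≡ 172
483^16 ≡ 172^2 = 29584 ≡ 463
483^32 ≡ 463^2 = 214369 ≡ 244
483^64 ≡ 244^2 = 59536 ≡ 152
483^128 ≡ 152^2 = 23104 ≡ 264
483^256 ≡ 264^2 = 69696 ≡ 34
481 = 256 + 128 + 64 + 32 + 1, so 483^481 ≡ 34·264·152·244·483 ≡ 126 (mod 571)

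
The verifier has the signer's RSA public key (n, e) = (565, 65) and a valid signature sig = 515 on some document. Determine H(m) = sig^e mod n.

200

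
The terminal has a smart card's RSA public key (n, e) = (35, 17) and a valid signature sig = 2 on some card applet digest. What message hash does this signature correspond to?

sig^17 mod 35 = 32

32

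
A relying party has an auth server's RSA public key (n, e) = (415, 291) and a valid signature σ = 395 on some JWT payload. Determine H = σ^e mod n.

σ^2 ≡ 395^2 = 156025 ≡ 400
σ^4 ≡ 400^2 = 160000 ≡ 225
σ^8 ≡ 225^2 = 50625 ≡ 410
σ^16 ≡ 410^2 = 168100 ≡ 25
σ^32 ≡ 25^2 = 625 ≡ 210
σ^64 ≡ 210^2 = 44100 ≡ 110
σ^128 ≡ 110^2 = 12100 ≡ 65
σ^256 ≡ 65^2 = 4225 ≡ 75
291 = 256 + 32 + 2 + 1, so σ^291 ≡ 75·210·400·395 ≡ 225 (mod 415)

225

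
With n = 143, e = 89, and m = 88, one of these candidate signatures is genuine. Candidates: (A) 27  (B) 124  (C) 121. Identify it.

Candidate A: 27^89 mod 143 = 53
Candidate B: 124^89 mod 143 = 37
Candidate C: 121^89 mod 143 = 88
  → matches m = 88

C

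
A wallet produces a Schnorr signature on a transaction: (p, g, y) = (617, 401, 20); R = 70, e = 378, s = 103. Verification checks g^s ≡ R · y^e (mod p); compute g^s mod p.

401^2 = 160801 ≡ 381
401^4 ≡ 381^2 = 145161 ≡ 166
401^8 ≡ 166^2 = 27556 ≡ 408
401^16 ≡ 408^2 = 166464 ≡ 491
401^32 ≡ 491^2 = 241081 ≡ 451
401^64 ≡ 451^2 = 203401 ≡ 408
103 = 64 + 32 + 4 + 2 + 1, so 401^103 ≡ 408·451·166·381·401 ≡ 6 (mod 617)

6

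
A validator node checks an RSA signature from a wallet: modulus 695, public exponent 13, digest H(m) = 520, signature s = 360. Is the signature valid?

Squares mod 695: s^1≡360, s^2≡330, s^4≡480, s^8≡355
13 = 8 + 4 + 1, so s^13 ≡ 355·480·360 ≡ 520 (mod 695)
Since 520 equals the digest 520, verification succeeds.

valid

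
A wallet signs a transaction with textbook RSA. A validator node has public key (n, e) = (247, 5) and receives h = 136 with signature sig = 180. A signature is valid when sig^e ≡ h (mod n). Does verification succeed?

fails

sig^5 mod 247 = 111
sig^5 mod 247 = 111, but h = 136.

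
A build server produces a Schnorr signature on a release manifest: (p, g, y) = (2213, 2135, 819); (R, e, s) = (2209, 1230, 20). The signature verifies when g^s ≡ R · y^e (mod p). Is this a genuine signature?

g^s mod p:
2135^2 = 4558225 ≡ 1658
2135^4 ≡ 1658^2 = 2748964 ≡ 418
2135^8 ≡ 418^2 = 174724 ≡ 2110
2135^16 ≡ 2110^2 = 4452100 ≡ 1757
20 = 16 + 4, so 2135^20 ≡ 1757·418 ≡ 1923 (mod 2213)
R · y^e mod p:
819^2 = 670761 ≡ 222
819^4 ≡ 222^2 = 49284 ≡ 598
819^8 ≡ 598^2 = 357604 ≡ 1311
819^16 ≡ 1311^2 = 1718721 ≡ 1433
819^32 ≡ 1433^2 = 2053489 ≡ 2038
819^64 ≡ 2038^2 = 4153444 ≡ 1856
819^128 ≡ 1856^2 = 3444736 ≡ 1308
819^256 ≡ 1308^2 = 1710864 ≡ 215
819^512 ≡ 215^2 = 46225 ≡ 1965
819^1024 ≡ 1965^2 = 3861225 ≡ 1753
1230 = 1024 + 128 + 64 + 8 + 4 + 2, so 819^1230 ≡ 1753·1308·1856·1311·598·222 ≡ 1179 (mod 2213)
2209·1179 = 2604411 ≡ 1923 (mod 2213)
1923 ≡ 1923 (mod 2213); signature holds.

genuine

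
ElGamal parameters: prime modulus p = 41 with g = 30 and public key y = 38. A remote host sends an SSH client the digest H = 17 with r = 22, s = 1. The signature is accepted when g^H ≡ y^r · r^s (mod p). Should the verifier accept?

reject

Left side g^H mod p:
30^2 = 900 ≡ 39
30^4 ≡ 39^2 = 1521 ≡ 4
30^8 ≡ 4^2 = 16
30^16 ≡ 16^2 = 256 ≡ 10
17 = 16 + 1, so 30^17 ≡ 10·30 ≡ 13 (mod 41)
Right side y^r · r^s mod p:
38^2 = 1444 ≡ 9
38^4 ≡ 9^2 = 81 ≡ 40
38^8 ≡ 40^2 = 1600 ≡ 1
38^16 ≡ 1^2 = 1
22 = 16 + 4 + 2, so 38^22 ≡ 1·40·9 ≡ 32 (mod 41)
22^1 mod 41 = 22
32·22 = 704 ≡ 7 (mod 41)
13 ≠ 7, so verification fails.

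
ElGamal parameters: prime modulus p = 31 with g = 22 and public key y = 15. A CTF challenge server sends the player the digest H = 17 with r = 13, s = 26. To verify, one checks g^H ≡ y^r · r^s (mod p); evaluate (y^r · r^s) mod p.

12

Squares mod 31: 15^1≡15, 15^2≡8, 15^4≡2, 15^8≡4
13 = 8 + 4 + 1, so 15^13 ≡ 4·2·15 ≡ 27 (mod 31)
Squares mod 31: 13^1≡13, 13^2≡14, 13^4≡10, 13^8≡7, 13^16≡18
26 = 16 + 8 + 2, so 13^26 ≡ 18·7·14 ≡ 28 (mod 31)
y^r · r^s ≡ 27·28 = 756 ≡ 12 (mod 31)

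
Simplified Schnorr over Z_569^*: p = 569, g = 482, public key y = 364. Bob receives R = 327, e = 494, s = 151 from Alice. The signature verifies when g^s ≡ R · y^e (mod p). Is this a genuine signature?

g^s mod p:
482^2 = 232324 ≡ 172
482^4 ≡ 172^2 = 29584 ≡ 565
482^8 ≡ 565^2 = 319225 ≡ 16
482^16 ≡ 16^2 = 256
482^32 ≡ 256^2 = 65536 ≡ 101
482^64 ≡ 101^2 = 10201 ≡ 528
482^128 ≡ 528^2 = 278784 ≡ 543
151 = 128 + 16 + 4 + 2 + 1, so 482^151 ≡ 543·256·565·172·482 ≡ 315 (mod 569)
R · y^e mod p:
364^2 = 132496 ≡ 488
364^4 ≡ 488^2 = 238144 ≡ 302
364^8 ≡ 302^2 = 91204 ≡ 164
364^16 ≡ 164^2 = 26896 ≡ 153
364^32 ≡ 153^2 = 23409 ≡ 80
364^64 ≡ 80^2 = 6400 ≡ 141
364^128 ≡ 141^2 = 19881 ≡ 535
364^256 ≡ 535^2 = 286225 ≡ 18
494 = 256 + 128 + 64 + 32 + 8 + 4 + 2, so 364^494 ≡ 18·535·141·80·164·302·488 ≡ 476 (mod 569)
327·476 = 155652 ≡ 315 (mod 569)
315 ≡ 315 (mod 569); signature holds.

genuine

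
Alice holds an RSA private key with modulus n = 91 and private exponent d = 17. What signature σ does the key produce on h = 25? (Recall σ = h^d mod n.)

51

Squares mod 91: h^1≡25, h^2≡79, h^4≡53, h^8≡79, h^16≡53
17 = 16 + 1, so h^17 ≡ 53·25 ≡ 51 (mod 91)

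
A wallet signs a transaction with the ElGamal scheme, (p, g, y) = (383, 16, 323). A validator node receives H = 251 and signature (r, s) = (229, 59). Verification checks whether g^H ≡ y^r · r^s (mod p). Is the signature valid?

valid

Left side g^H mod p:
16^2 = 256
16^4 ≡ 256^2 = 65536 ≡ 43
16^8 ≡ 43^2 = 1849 ≡ 317
16^16 ≡ 317^2 = 100489 ≡ 143
16^32 ≡ 143^2 = 20449 ≡ 150
16^64 ≡ 150^2 = 22500 ≡ 286
16^128 ≡ 286^2 = 81796 ≡ 217
251 = 128 + 64 + 32 + 16 + 8 + 2 + 1, so 16^251 ≡ 217·286·150·143·317·256·16 ≡ 69 (mod 383)
Right side y^r · r^s mod p:
323^2 = 104329 ≡ 153
323^4 ≡ 153^2 = 23409 ≡ 46
323^8 ≡ 46^2 = 2116 ≡ 201
323^16 ≡ 201^2 = 40401 ≡ 186
323^32 ≡ 186^2 = 34596 ≡ 126
323^64 ≡ 126^2 = 15876 ≡ 173
323^128 ≡ 173^2 = 29929 ≡ 55
229 = 128 + 64 + 32 + 4 + 1, so 323^229 ≡ 55·173·126·46·323 ≡ 143 (mod 383)
229^2 = 52441 ≡ 353
229^4 ≡ 353^2 = 124609 ≡ 134
229^8 ≡ 134^2 = 17956 ≡ 338
229^16 ≡ 338^2 = 114244 ≡ 110
229^32 ≡ 110^2 = 12100 ≡ 227
59 = 32 + 16 + 8 + 2 + 1, so 229^59 ≡ 227·110·338·353·229 ≡ 196 (mod 383)
143·196 = 28028 ≡ 69 (mod 383)
69 ≡ 69 (mod 383), so the signature is genuine.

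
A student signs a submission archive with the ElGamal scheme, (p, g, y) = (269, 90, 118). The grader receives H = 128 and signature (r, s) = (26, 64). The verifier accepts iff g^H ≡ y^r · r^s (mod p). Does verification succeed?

Left side g^H mod p:
90^2 = 8100 ≡ 30
90^4 ≡ 30^2 = 900 ≡ 93
90^8 ≡ 93^2 = 8649 ≡ 41
90^16 ≡ 41^2 = 1681 ≡ 67
90^32 ≡ 67^2 = 4489 ≡ 185
90^64 ≡ 185^2 = 34225 ≡ 62
90^128 ≡ 62^2 = 3844 ≡ 78
Right side y^r · r^s mod p:
118^2 = 13924 ≡ 205
118^4 ≡ 205^2 = 42025 ≡ 61
118^8 ≡ 61^2 = 3721 ≡ 224
118^16 ≡ 224^2 = 50176 ≡ 142
26 = 16 + 8 + 2, so 118^26 ≡ 142·224·205 ≡ 80 (mod 269)
26^2 = 676 ≡ 138
26^4 ≡ 138^2 = 19044 ≡ 214
26^8 ≡ 214^2 = 45796 ≡ 66
26^16 ≡ 66^2 = 4356 ≡ 52
26^32 ≡ 52^2 = 2704 ≡ 14
26^64 ≡ 14^2 = 196
80·196 = 15680 ≡ 78 (mod 269)
78 ≡ 78 (mod 269), so the signature is genuine.

passes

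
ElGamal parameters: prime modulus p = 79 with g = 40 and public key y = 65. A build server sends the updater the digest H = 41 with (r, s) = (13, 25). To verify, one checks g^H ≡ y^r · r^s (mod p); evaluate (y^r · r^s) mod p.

65^2 = 4225 ≡ 38
65^4 ≡ 38^2 = 1444 ≡ 22
65^8 ≡ 22^2 = 484 ≡ 10
13 = 8 + 4 + 1, so 65^13 ≡ 10·22·65 ≡ 1 (mod 79)
13^2 = 169 ≡ 11
13^4 ≡ 11^2 = 121 ≡ 42
13^8 ≡ 42^2 = 1764 ≡ 26
13^16 ≡ 26^2 = 676 ≡ 44
25 = 16 + 8 + 1, so 13^25 ≡ 44·26·13 ≡ 20 (mod 79)
y^r · r^s ≡ 1·20 = 20 ≡ 20 (mod 79)

20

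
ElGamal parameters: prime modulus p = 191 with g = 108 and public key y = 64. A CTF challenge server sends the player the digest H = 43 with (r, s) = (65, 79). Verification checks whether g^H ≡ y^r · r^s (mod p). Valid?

yes

Left side g^H mod p:
Squares mod 191: 108^1≡108, 108^2≡13, 108^4≡169, 108^8≡102, 108^16≡90, 108^32≡78
43 = 32 + 8 + 2 + 1, so 108^43 ≡ 78·102·13·108 ≡ 162 (mod 191)
Right side y^r · r^s mod p:
Squares mod 191: 64^1≡64, 64^2≡85, 64^4≡158, 64^8≡134, 64^16≡2, 64^32≡4, 64^64≡16
65 = 64 + 1, so 64^65 ≡ 16·64 ≡ 69 (mod 191)
Squares mod 191: 65^1≡65, 65^2≡23, 65^4≡147, 65^8≡26, 65^16≡103, 65^32≡104, 65^64≡120
79 = 64 + 8 + 4 + 2 + 1, so 65^79 ≡ 120·26·147·23·65 ≡ 102 (mod 191)
69·102 = 7038 ≡ 162 (mod 191)
162 ≡ 162 (mod 191), so the signature is genuine.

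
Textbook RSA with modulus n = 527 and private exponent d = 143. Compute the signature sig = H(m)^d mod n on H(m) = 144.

236

(H(m))^2 ≡ 144^2 = 20736 ≡ 183
(H(m))^4 ≡ 183^2 = 33489 ≡ 288
(H(m))^8 ≡ 288^2 = 82944 ≡ 205
(H(m))^16 ≡ 205^2 = 42025 ≡ 392
(H(m))^32 ≡ 392^2 = 153664 ≡ 307
(H(m))^64 ≡ 307^2 = 94249 ≡ 443
(H(m))^128 ≡ 443^2 = 196249 ≡ 205
143 = 128 + 8 + 4 + 2 + 1, so (H(m))^143 ≡ 205·205·288·183·144 ≡ 236 (mod 527)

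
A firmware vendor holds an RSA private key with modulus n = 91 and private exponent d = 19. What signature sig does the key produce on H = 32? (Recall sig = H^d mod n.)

H^2 ≡ 32^2 = 1024 ≡ 23
H^4 ≡ 23^2 = 529 ≡ 74
H^8 ≡ 74^2 = 5476 ≡ 16
H^16 ≡ 16^2 = 256 ≡ 74
19 = 16 + 2 + 1, so H^19 ≡ 74·23·32 ≡ 46 (mod 91)

46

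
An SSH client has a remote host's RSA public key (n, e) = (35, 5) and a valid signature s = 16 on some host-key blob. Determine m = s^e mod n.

11

Squares mod 35: s^1≡16, s^2≡11, s^4≡16
5 = 4 + 1, so s^5 ≡ 16·16 ≡ 11 (mod 35)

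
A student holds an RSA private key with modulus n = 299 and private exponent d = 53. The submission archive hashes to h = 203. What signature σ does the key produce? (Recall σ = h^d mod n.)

125

h^2 ≡ 203^2 = 41209 ≡ 246
h^4 ≡ 246^2 = 60516 ≡ 118
h^8 ≡ 118^2 = 13924 ≡ 170
h^16 ≡ 170^2 = 28900 ≡ 196
h^32 ≡ 196^2 = 38416 ≡ 144
53 = 32 + 16 + 4 + 1, so h^53 ≡ 144·196·118·203 ≡ 125 (mod 299)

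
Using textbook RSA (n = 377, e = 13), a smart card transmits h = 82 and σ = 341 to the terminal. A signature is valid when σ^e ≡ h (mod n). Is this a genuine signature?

σ^13 mod 377 = 120
120 ≠ 82, so verification fails.

forged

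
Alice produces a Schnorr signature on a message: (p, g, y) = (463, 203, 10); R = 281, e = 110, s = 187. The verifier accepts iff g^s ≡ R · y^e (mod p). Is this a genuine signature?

genuine

g^s mod p:
203^2 = 41209 ≡ 2
203^4 ≡ 2^2 = 4
203^8 ≡ 4^2 = 16
203^16 ≡ 16^2 = 256
203^32 ≡ 256^2 = 65536 ≡ 253
203^64 ≡ 253^2 = 64009 ≡ 115
203^128 ≡ 115^2 = 13225 ≡ 261
187 = 128 + 32 + 16 + 8 + 2 + 1, so 203^187 ≡ 261·253·256·16·2·203 ≡ 285 (mod 463)
R · y^e mod p:
10^2 = 100
10^4 ≡ 100^2 = 10000 ≡ 277
10^8 ≡ 277^2 = 76729 ≡ 334
10^16 ≡ 334^2 = 111556 ≡ 436
10^32 ≡ 436^2 = 190096 ≡ 266
10^64 ≡ 266^2 = 70756 ≡ 380
110 = 64 + 32 + 8 + 4 + 2, so 10^110 ≡ 380·266·334·277·100 ≡ 118 (mod 463)
281·118 = 33158 ≡ 285 (mod 463)
285 ≡ 285 (mod 463); signature holds.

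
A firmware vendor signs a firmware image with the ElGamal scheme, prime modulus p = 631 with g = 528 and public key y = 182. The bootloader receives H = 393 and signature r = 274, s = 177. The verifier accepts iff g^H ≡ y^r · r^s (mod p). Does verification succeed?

Left side g^H mod p:
Squares mod 631: 528^1≡528, 528^2≡513, 528^4≡42, 528^8≡502, 528^16≡235, 528^32≡328, 528^64≡314, 528^128≡160, 528^256≡360
393 = 256 + 128 + 8 + 1, so 528^393 ≡ 360·160·502·528 ≡ 134 (mod 631)
Right side y^r · r^s mod p:
Squares mod 631: 182^1≡182, 182^2≡312, 182^4≡170, 182^8≡505, 182^16≡101, 182^32≡105, 182^64≡298, 182^128≡464, 182^256≡125
274 = 256 + 16 + 2, so 182^274 ≡ 125·101·312 ≡ 298 (mod 631)
Squares mod 631: 274^1≡274, 274^2≡618, 274^4≡169, 274^8≡166, 274^16≡423, 274^32≡356, 274^64≡536, 274^128≡191
177 = 128 + 32 + 16 + 1, so 274^177 ≡ 191·356·423·274 ≡ 416 (mod 631)
298·416 = 123968 ≡ 292 (mod 631)
134 ≠ 292, so verification fails.

fails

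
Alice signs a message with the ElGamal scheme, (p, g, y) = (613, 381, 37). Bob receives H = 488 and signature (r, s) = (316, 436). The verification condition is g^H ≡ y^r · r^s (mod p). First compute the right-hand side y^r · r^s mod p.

37^2 = 1369 ≡ 143
37^4 ≡ 143^2 = 20449 ≡ 220
37^8 ≡ 220^2 = 48400 ≡ 586
37^16 ≡ 586^2 = 343396 ≡ 116
37^32 ≡ 116^2 = 13456 ≡ 583
37^64 ≡ 583^2 = 339889 ≡ 287
37^128 ≡ 287^2 = 82369 ≡ 227
37^256 ≡ 227^2 = 51529 ≡ 37
316 = 256 + 32 + 16 + 8 + 4, so 37^316 ≡ 37·583·116·586·220 ≡ 430 (mod 613)
316^2 = 99856 ≡ 550
316^4 ≡ 550^2 = 302500 ≡ 291
316^8 ≡ 291^2 = 84681 ≡ 87
316^16 ≡ 87^2 = 7569 ≡ 213
316^32 ≡ 213^2 = 45369 ≡ 7
316^64 ≡ 7^2 = 49
316^128 ≡ 49^2 = 2401 ≡ 562
316^256 ≡ 562^2 = 315844 ≡ 149
436 = 256 + 128 + 32 + 16 + 4, so 316^436 ≡ 149·562·7·213·291 ≡ 465 (mod 613)
y^r · r^s ≡ 430·465 = 199950 ≡ 112 (mod 613)

112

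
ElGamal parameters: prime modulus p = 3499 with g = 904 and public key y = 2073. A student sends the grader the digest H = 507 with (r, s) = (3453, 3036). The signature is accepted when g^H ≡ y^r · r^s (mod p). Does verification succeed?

passes

Left side g^H mod p:
904^2 = 817216 ≡ 1949
904^4 ≡ 1949^2 = 3798601 ≡ 2186
904^8 ≡ 2186^2 = 4778596 ≡ 2461
904^16 ≡ 2461^2 = 6056521 ≡ 3251
904^32 ≡ 3251^2 = 10569001 ≡ 2021
904^64 ≡ 2021^2 = 4084441 ≡ 1108
904^128 ≡ 1108^2 = 1227664 ≡ 3014
904^256 ≡ 3014^2 = 9084196 ≡ 792
507 = 256 + 128 + 64 + 32 + 16 + 8 + 2 + 1, so 904^507 ≡ 792·3014·1108·2021·3251·2461·1949·904 ≡ 2330 (mod 3499)
Right side y^r · r^s mod p:
2073^2 = 4297329 ≡ 557
2073^4 ≡ 557^2 = 310249 ≡ 2337
2073^8 ≡ 2337^2 = 5461569 ≡ 3129
2073^16 ≡ 3129^2 = 9790641 ≡ 439
2073^32 ≡ 439^2 = 192721 ≡ 276
2073^64 ≡ 276^2 = 76176 ≡ 2697
2073^128 ≡ 2697^2 = 7273809 ≡ 2887
2073^256 ≡ 2887^2 = 8334769 ≡ 151
2073^512 ≡ 151^2 = 22801 ≡ 1807
2073^1024 ≡ 1807^2 = 3265249 ≡ 682
2073^2048 ≡ 682^2 = 465124 ≡ 3256
3453 = 2048 + 1024 + 256 + 64 + 32 + 16 + 8 + 4 + 1, so 2073^3453 ≡ 3256·682·151·2697·276·439·3129·2337·2073 ≡ 1100 (mod 3499)
3453^2 = 11923209 ≡ 2116
3453^4 ≡ 2116^2 = 4477456 ≡ 2235
3453^8 ≡ 2235^2 = 4995225 ≡ 2152
3453^16 ≡ 2152^2 = 4631104 ≡ 1927
3453^32 ≡ 1927^2 = 3713329 ≡ 890
3453^64 ≡ 890^2 = 792100 ≡ 1326
3453^128 ≡ 1326^2 = 1758276 ≡ 1778
3453^256 ≡ 1778^2 = 3161284 ≡ 1687
3453^512 ≡ 1687^2 = 2845969 ≡ 1282
3453^1024 ≡ 1282^2 = 1643524 ≡ 2493
3453^2048 ≡ 2493^2 = 6215049 ≡ 825
3036 = 2048 + 512 + 256 + 128 + 64 + 16 + 8 + 4, so 3453^3036 ≡ 825·1282·1687·1778·1326·1927·2152·2235 ≡ 1688 (mod 3499)
1100·1688 = 1856800 ≡ 2330 (mod 3499)
2330 ≡ 2330 (mod 3499), so the signature is genuine.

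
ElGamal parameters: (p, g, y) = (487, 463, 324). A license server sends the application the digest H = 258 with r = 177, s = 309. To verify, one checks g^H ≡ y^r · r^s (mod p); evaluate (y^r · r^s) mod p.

324^177 mod 487 = 138
177^309 mod 487 = 66
y^r · r^s ≡ 138·66 = 9108 ≡ 342 (mod 487)

342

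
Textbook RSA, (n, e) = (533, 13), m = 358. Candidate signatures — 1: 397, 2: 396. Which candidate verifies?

Candidate 1: Squares mod 533: 397^1≡397, 397^2≡374, 397^4≡230, 397^8≡133; 13 = 8 + 4 + 1, so 397^13 ≡ 133·230·397 ≡ 358 (mod 533)
  → matches m = 358
Candidate 2: Squares mod 533: 396^1≡396, 396^2≡114, 396^4≡204, 396^8≡42; 13 = 8 + 4 + 1, so 396^13 ≡ 42·204·396 ≡ 383 (mod 533)

1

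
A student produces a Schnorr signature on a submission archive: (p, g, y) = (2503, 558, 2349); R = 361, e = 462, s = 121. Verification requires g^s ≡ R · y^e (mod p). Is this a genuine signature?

genuine

g^s mod p:
558^2 = 311364 ≡ 992
558^4 ≡ 992^2 = 984064 ≡ 385
558^8 ≡ 385^2 = 148225 ≡ 548
558^16 ≡ 548^2 = 300304 ≡ 2447
558^32 ≡ 2447^2 = 5987809 ≡ 633
558^64 ≡ 633^2 = 400689 ≡ 209
121 = 64 + 32 + 16 + 8 + 1, so 558^121 ≡ 209·633·2447·548·558 ≡ 1041 (mod 2503)
R · y^e mod p:
2349^2 = 5517801 ≡ 1189
2349^4 ≡ 1189^2 = 1413721 ≡ 2029
2349^8 ≡ 2029^2 = 4116841 ≡ 1909
2349^16 ≡ 1909^2 = 3644281 ≡ 2416
2349^32 ≡ 2416^2 = 5837056 ≡ 60
2349^64 ≡ 60^2 = 3600 ≡ 1097
2349^128 ≡ 1097^2 = 1203409 ≡ 1969
2349^256 ≡ 1969^2 = 3876961 ≡ 2317
462 = 256 + 128 + 64 + 8 + 4 + 2, so 2349^462 ≡ 2317·1969·1097·1909·2029·1189 ≡ 1868 (mod 2503)
361·1868 = 674348 ≡ 1041 (mod 2503)
1041 ≡ 1041 (mod 2503); signature holds.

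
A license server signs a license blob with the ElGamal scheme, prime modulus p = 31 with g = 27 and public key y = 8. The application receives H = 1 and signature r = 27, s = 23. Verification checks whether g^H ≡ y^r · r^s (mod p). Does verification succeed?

Left side g^H mod p:
27^1 mod 31 = 27
Right side y^r · r^s mod p:
8^27 mod 31 = 2
27^23 mod 31 = 29
2·29 = 58 ≡ 27 (mod 31)
27 ≡ 27 (mod 31), so the signature is genuine.

passes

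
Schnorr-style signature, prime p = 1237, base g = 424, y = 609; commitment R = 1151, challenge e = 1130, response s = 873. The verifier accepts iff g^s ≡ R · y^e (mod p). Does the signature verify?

does not verify

g^s mod p:
424^2 = 179776 ≡ 411
424^4 ≡ 411^2 = 168921 ≡ 689
424^8 ≡ 689^2 = 474721 ≡ 950
424^16 ≡ 950^2 = 902500 ≡ 727
424^32 ≡ 727^2 = 528529 ≡ 330
424^64 ≡ 330^2 = 108900 ≡ 44
424^128 ≡ 44^2 = 1936 ≡ 699
424^256 ≡ 699^2 = 488601 ≡ 1223
424^512 ≡ 1223^2 = 1495729 ≡ 196
873 = 512 + 256 + 64 + 32 + 8 + 1, so 424^873 ≡ 196·1223·44·330·950·424 ≡ 741 (mod 1237)
R · y^e mod p:
609^2 = 370881 ≡ 1018
609^4 ≡ 1018^2 = 1036324 ≡ 955
609^8 ≡ 955^2 = 912025 ≡ 356
609^16 ≡ 356^2 = 126736 ≡ 562
609^32 ≡ 562^2 = 315844 ≡ 409
609^64 ≡ 409^2 = 167281 ≡ 286
609^128 ≡ 286^2 = 81796 ≡ 154
609^256 ≡ 154^2 = 23716 ≡ 213
609^512 ≡ 213^2 = 45369 ≡ 837
609^1024 ≡ 837^2 = 700569 ≡ 427
1130 = 1024 + 64 + 32 + 8 + 2, so 609^1130 ≡ 427·286·409·356·1018 ≡ 837 (mod 1237)
1151·837 = 963387 ≡ 1001 (mod 1237)
741 ≠ 1001; the check fails.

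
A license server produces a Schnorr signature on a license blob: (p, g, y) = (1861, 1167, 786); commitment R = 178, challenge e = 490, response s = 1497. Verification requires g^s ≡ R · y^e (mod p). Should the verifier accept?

accept

g^s mod p:
1167^2 = 1361889 ≡ 1498
1167^4 ≡ 1498^2 = 2244004 ≡ 1499
1167^8 ≡ 1499^2 = 2247001 ≡ 774
1167^16 ≡ 774^2 = 599076 ≡ 1695
1167^32 ≡ 1695^2 = 2873025 ≡ 1502
1167^64 ≡ 1502^2 = 2256004 ≡ 472
1167^128 ≡ 472^2 = 222784 ≡ 1325
1167^256 ≡ 1325^2 = 1755625 ≡ 702
1167^512 ≡ 702^2 = 492804 ≡ 1500
1167^1024 ≡ 1500^2 = 2250000 ≡ 51
1497 = 1024 + 256 + 128 + 64 + 16 + 8 + 1, so 1167^1497 ≡ 51·702·1325·472·1695·774·1167 ≡ 220 (mod 1861)
R · y^e mod p:
786^2 = 617796 ≡ 1805
786^4 ≡ 1805^2 = 3258025 ≡ 1275
786^8 ≡ 1275^2 = 1625625 ≡ 972
786^16 ≡ 972^2 = 944784 ≡ 1257
786^32 ≡ 1257^2 = 1580049 ≡ 60
786^64 ≡ 60^2 = 3600 ≡ 1739
786^128 ≡ 1739^2 = 3024121 ≡ 1857
786^256 ≡ 1857^2 = 3448449 ≡ 16
490 = 256 + 128 + 64 + 32 + 8 + 2, so 786^490 ≡ 16·1857·1739·60·972·1805 ≡ 754 (mod 1861)
178·754 = 134212 ≡ 220 (mod 1861)
220 ≡ 220 (mod 1861); signature holds.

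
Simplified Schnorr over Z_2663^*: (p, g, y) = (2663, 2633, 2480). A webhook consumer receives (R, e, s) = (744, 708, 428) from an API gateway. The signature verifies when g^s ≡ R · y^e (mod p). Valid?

g^s mod p:
2633^2 = 6932689 ≡ 900
2633^4 ≡ 900^2 = 810000 ≡ 448
2633^8 ≡ 448^2 = 200704 ≡ 979
2633^16 ≡ 979^2 = 958441 ≡ 2424
2633^32 ≡ 2424^2 = 5875776 ≡ 1198
2633^64 ≡ 1198^2 = 1435204 ≡ 2510
2633^128 ≡ 2510^2 = 6300100 ≡ 2105
2633^256 ≡ 2105^2 = 4431025 ≡ 2456
428 = 256 + 128 + 32 + 8 + 4, so 2633^428 ≡ 2456·2105·1198·979·448 ≡ 725 (mod 2663)
R · y^e mod p:
2480^2 = 6150400 ≡ 1533
2480^4 ≡ 1533^2 = 2350089 ≡ 1323
2480^8 ≡ 1323^2 = 1750329 ≡ 738
2480^16 ≡ 738^2 = 544644 ≡ 1392
2480^32 ≡ 1392^2 = 1937664 ≡ 1663
2480^64 ≡ 1663^2 = 2765569 ≡ 1375
2480^128 ≡ 1375^2 = 1890625 ≡ 2558
2480^256 ≡ 2558^2 = 6543364 ≡ 373
2480^512 ≡ 373^2 = 139129 ≡ 653
708 = 512 + 128 + 64 + 4, so 2480^708 ≡ 653·2558·1375·1323 ≡ 2146 (mod 2663)
744·2146 = 1596624 ≡ 1487 (mod 2663)
725 ≠ 1487; the check fails.

no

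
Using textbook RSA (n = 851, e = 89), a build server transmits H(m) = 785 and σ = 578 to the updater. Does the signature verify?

verifies

σ^2 ≡ 578^2 = 334084 ≡ 492
σ^4 ≡ 492^2 = 242064 ≡ 380
σ^8 ≡ 380^2 = 144400 ≡ 581
σ^16 ≡ 581^2 = 337561 ≡ 565
σ^32 ≡ 565^2 = 319225 ≡ 100
σ^64 ≡ 100^2 = 10000 ≡ 639
89 = 64 + 16 + 8 + 1, so σ^89 ≡ 639·565·581·578 ≡ 785 (mod 851)
σ^89 mod 851 = 785 matches H(m).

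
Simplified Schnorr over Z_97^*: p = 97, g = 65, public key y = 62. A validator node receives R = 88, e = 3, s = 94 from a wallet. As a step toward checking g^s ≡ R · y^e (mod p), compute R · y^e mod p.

9

Squares mod 97: 62^1≡62, 62^2≡61
3 = 2 + 1, so 62^3 ≡ 61·62 ≡ 96 (mod 97)
R · y^e ≡ 88·96 = 8448 ≡ 9 (mod 97)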